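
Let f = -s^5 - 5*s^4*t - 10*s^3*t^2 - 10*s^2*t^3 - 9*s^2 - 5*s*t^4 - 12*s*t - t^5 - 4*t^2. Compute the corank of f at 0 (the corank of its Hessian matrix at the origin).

1

The Hessian at 0 is [[-18, -12], [-12, -8]] of rank 1; hence corank 1.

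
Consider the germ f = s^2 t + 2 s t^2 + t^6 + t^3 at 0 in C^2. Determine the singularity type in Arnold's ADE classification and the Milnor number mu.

The Hessian of f at 0 has rank 0. Corank 2; j^3 = t*(s + t)^2 has shape L^2 M (L != M), so D-series; mu = 7 gives D_7.

Type D7, Milnor number mu = 7.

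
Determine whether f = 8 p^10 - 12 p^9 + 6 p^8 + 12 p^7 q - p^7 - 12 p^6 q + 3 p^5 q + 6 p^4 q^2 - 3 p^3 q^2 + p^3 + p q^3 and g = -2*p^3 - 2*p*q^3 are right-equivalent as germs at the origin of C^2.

Yes.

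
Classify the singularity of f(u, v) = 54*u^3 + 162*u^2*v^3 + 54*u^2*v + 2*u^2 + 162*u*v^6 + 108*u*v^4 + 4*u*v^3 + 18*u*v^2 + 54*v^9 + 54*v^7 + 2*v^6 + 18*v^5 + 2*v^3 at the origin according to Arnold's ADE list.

A_2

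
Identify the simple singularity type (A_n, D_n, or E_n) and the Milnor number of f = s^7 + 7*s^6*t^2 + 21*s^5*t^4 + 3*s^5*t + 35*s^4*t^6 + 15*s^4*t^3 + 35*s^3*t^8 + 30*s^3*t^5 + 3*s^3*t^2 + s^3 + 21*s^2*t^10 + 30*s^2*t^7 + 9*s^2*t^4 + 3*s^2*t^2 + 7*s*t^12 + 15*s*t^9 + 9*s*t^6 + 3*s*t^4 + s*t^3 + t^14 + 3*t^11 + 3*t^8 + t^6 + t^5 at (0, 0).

Type E_{7}, Milnor number mu = 7.

The Hessian of f at 0 has rank 0. Corank 2; j^3 = s^3 is a perfect cube, so E-series; the 4-jet and mu = 7 give E_7.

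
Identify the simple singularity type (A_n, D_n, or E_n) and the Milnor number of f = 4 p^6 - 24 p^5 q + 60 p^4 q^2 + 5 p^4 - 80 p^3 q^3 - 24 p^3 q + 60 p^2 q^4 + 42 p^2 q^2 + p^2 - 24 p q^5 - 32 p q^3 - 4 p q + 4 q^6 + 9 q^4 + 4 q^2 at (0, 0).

The Hessian of f at 0 has rank 1. Corank 1: A-series; mu = 3 gives A_3.

Type A_{3}, Milnor number mu = 3.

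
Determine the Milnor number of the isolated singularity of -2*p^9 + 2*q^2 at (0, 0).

The Hessian of f at 0 has rank 1. Corank 1: A-series; mu = 8 gives A_8.

8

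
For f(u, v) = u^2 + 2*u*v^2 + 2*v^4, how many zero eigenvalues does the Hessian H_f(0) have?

The Hessian at 0 is [[2, 0], [0, 0]] of rank 1; hence corank 1.

1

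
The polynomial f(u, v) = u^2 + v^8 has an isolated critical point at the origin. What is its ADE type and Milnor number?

Type A_{7}, Milnor number mu = 7.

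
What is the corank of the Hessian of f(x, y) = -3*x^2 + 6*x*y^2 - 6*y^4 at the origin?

Hessian at 0 has rank 1.

1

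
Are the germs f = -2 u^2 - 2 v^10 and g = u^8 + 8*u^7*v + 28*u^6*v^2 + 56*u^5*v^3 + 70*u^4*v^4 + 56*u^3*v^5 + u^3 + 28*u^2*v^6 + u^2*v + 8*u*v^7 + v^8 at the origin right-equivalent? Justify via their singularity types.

No.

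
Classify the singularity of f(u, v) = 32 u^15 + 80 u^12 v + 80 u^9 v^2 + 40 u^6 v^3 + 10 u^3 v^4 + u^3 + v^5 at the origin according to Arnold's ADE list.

E_{8}

The Hessian of f at 0 is [[0, 0], [0, 0]] with rank 0, so corank 2. A Groebner basis of the Jacobian ideal J(f) in C{u,v} is {v^4, u^2}; counting standard monomials gives mu = 8. Corank 2; j^3 = u^3 is a perfect cube, so E-series; the 5-jet and mu = 8 give E_8.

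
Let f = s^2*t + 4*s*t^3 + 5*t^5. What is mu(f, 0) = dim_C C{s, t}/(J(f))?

The Hessian of f at 0 has rank 0. Corank 2; j^3 = s^2*t has shape L^2 M (L != M), so D-series; mu = 6 gives D_6.

6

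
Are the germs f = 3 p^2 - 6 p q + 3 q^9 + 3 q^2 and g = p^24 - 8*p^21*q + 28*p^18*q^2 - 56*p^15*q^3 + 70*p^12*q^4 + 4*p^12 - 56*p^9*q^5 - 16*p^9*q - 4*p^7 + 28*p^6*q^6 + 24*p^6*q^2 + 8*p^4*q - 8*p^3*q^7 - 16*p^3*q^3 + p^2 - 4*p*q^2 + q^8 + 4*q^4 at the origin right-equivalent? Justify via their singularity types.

No.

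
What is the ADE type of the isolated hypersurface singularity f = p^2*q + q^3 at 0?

D_4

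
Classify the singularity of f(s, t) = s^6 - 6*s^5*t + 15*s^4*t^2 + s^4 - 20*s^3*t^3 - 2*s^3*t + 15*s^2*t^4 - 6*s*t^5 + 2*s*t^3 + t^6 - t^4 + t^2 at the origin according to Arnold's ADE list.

A_3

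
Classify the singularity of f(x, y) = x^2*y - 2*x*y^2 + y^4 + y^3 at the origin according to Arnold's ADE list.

The Hessian of f at 0 has rank 0. Corank 2; j^3 = y*(x - y)^2 has shape L^2 M (L != M), so D-series; mu = 5 gives D_5.

D_{5}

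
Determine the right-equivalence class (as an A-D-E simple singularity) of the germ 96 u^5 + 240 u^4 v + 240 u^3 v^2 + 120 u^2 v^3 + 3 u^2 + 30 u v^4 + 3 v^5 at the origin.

A_4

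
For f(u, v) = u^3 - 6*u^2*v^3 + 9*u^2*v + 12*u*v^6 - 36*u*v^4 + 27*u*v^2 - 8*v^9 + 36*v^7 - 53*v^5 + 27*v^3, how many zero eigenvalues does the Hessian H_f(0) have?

The Hessian at 0 is [[0, 0], [0, 0]] of rank 0; hence corank 2.

2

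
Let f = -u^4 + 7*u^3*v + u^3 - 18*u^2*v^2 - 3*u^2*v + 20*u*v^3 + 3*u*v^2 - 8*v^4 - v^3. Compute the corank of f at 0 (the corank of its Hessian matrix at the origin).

2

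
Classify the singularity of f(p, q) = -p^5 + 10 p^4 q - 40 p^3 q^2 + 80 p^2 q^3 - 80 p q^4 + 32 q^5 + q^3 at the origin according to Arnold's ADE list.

The Hessian of f at 0 has rank 0. Corank 2; j^3 = q^3 is a perfect cube, so E-series; the 5-jet and mu = 8 give E_8.

E_{8}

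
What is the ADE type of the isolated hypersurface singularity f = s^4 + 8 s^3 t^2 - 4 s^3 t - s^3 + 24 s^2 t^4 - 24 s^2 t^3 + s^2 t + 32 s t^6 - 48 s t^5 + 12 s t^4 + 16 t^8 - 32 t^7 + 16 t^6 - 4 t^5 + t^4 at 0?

D5

The Hessian of f at 0 has rank 0. Corank 2; j^3 = -s^2*(s - t) has shape L^2 M (L != M), so D-series; mu = 5 gives D_5.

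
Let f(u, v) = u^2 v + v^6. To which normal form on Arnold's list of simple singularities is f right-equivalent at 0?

D7

The Hessian of f at 0 has rank 0. Corank 2; j^3 = u^2*v has shape L^2 M (L != M), so D-series; mu = 7 gives D_7.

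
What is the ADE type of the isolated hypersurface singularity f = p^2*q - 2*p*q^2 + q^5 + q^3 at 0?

The Hessian of f at 0 is [[0, 0], [0, 0]] with rank 0, so corank 2. A Groebner basis of the Jacobian ideal J(f) in C{p,q} is {p^2/5 + q^4 - q^2/5, p^3 - q^3, p*q - q^2}; counting standard monomials gives mu = 6. Corank 2; j^3 = q*(p - q)^2 has shape L^2 M (L != M), so D-series; mu = 6 gives D_6.

D_{6}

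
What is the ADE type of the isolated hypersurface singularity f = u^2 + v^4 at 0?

A_3

The Hessian of f at 0 is [[2, 0], [0, 0]] with rank 1, so corank 1. A Groebner basis of the Jacobian ideal J(f) in C{u,v} is {v^3, u}; counting standard monomials gives mu = 3. Corank 1: A-series; mu = 3 gives A_3.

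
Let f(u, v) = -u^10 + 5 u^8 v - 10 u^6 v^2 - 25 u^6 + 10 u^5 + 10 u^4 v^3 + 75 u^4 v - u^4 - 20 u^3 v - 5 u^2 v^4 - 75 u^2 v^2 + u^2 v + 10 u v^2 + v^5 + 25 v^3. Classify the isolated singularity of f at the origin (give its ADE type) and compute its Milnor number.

Type D6, Milnor number mu = 6.

The Hessian of f at 0 is [[0, 0], [0, 0]] with rank 0, so corank 2. A Groebner basis of the Jacobian ideal J(f) in C{u,v} is {u^3 - 625*u^2/3124 - 1563*u*v/1562 - 5*v^2/3124, u^2*v - u*v/5 - v^2, 25*u^2/3124 + u*v^2 + 4687*u*v/39050 + 6249*v^2/15620, -5*u^2/1562 - 3906*u*v/97625 + v^3 - 4687*v^2/39050}; counting standard monomials gives mu = 6. Corank 2; j^3 = v*(u + 5*v)^2 has shape L^2 M (L != M), so D-series; mu = 6 gives D_6.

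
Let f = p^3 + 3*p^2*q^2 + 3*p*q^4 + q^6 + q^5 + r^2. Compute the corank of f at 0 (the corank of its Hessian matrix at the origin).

2

Hessian at 0 has rank 1.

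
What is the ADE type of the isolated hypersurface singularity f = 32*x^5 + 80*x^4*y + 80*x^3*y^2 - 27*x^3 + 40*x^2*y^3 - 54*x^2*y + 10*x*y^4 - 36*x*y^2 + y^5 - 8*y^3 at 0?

The Hessian of f at 0 is [[0, 0], [0, 0]] with rank 0, so corank 2. A Groebner basis of the Jacobian ideal J(f) in C{x,y} is {y^5, x*y^3 + 5*y^4/8, x^2 + 4*x*y/3 + 4*y^2/9}; counting standard monomials gives mu = 8. Corank 2; j^3 = -(3*x + 2*y)^3 is a perfect cube, so E-series; the 5-jet and mu = 8 give E_8.

E_{8}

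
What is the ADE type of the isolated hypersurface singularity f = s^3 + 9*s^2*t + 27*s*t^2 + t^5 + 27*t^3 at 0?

E_8

The Hessian of f at 0 has rank 0. Corank 2; j^3 = (s + 3*t)^3 is a perfect cube, so E-series; the 5-jet and mu = 8 give E_8.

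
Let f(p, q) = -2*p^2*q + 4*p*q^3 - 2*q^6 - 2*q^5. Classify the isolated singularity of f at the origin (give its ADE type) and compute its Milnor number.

Type D_{7}, Milnor number mu = 7.

The Hessian of f at 0 has rank 0. Corank 2; j^3 = -2*p^2*q has shape L^2 M (L != M), so D-series; mu = 7 gives D_7.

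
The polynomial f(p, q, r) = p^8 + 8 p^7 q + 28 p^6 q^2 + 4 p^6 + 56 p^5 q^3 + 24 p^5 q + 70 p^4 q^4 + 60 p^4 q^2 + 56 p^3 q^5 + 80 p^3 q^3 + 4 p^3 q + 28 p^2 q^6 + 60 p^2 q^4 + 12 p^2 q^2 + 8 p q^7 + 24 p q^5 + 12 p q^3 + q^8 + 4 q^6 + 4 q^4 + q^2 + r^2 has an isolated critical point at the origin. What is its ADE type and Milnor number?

Type A_7, Milnor number mu = 7.

The Hessian of f at 0 is [[0, 0, 0], [0, 2, 0], [0, 0, 2]] with rank 2, so corank 1. A Groebner basis of the Jacobian ideal J(f) in C{p,q,r} is {p^3 + 3*p^2*q + q/2, p*q^2, q^3, r}; counting standard monomials gives mu = 7. Corank 1: A-series; mu = 7 gives A_7.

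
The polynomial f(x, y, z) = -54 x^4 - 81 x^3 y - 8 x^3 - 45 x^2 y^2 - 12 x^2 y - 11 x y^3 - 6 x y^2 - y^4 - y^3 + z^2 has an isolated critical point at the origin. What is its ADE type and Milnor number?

The Hessian of f at 0 has rank 1. Corank 2; j^3 = -(2*x + y)^3 is a perfect cube, so E-series; the 4-jet and mu = 7 give E_7.

Type E_7, Milnor number mu = 7.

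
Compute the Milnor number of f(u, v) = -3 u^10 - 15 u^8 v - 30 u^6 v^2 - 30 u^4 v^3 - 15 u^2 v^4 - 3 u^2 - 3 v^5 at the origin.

The Hessian of f at 0 is [[-6, 0], [0, 0]] with rank 1, so corank 1. A Groebner basis of the Jacobian ideal J(f) in C{u,v} is {v^4, u}; counting standard monomials gives mu = 4. Corank 1: A-series; mu = 4 gives A_4.

4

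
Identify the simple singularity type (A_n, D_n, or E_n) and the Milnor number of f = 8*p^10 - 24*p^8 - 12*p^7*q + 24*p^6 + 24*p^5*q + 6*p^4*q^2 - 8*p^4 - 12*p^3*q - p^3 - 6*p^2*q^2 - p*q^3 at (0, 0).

Type E_7, Milnor number mu = 7.

The Hessian of f at 0 is [[0, 0], [0, 0]] with rank 0, so corank 2. A Groebner basis of the Jacobian ideal J(f) in C{p,q} is {3*p^2/4 + q^4 + q^3/4, p^3, p^2*q - p^2/4 - q^3/12, p^2 + p*q^2 + q^3/3}; counting standard monomials gives mu = 7. Corank 2; j^3 = -p^3 is a perfect cube, so E-series; the 4-jet and mu = 7 give E_7.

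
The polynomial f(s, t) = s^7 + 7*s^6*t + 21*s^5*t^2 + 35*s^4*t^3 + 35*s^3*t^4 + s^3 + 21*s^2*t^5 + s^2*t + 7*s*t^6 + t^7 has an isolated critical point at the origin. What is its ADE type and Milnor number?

Type D8, Milnor number mu = 8.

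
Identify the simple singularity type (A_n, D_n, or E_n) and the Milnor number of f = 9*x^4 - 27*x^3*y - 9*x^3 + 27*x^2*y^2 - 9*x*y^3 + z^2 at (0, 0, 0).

The Hessian of f at 0 is [[0, 0, 0], [0, 0, 0], [0, 0, 2]] with rank 1, so corank 2. A Groebner basis of the Jacobian ideal J(f) in C{x,y,z} is {3*x^2 + y^4 + y^3, x^3, x^2*y - x^2 - y^3/3, -2*x^2 + x*y^2 - 2*y^3/3, z}; counting standard monomials gives mu = 7. Corank 2; j^3 = -9*x^3 is a perfect cube, so E-series; the 4-jet and mu = 7 give E_7.

Type E_7, Milnor number mu = 7.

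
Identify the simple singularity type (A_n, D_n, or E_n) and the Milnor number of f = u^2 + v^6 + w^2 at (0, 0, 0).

The Hessian of f at 0 is [[2, 0, 0], [0, 0, 0], [0, 0, 2]] with rank 2, so corank 1. A Groebner basis of the Jacobian ideal J(f) in C{u,v,w} is {v^5, u, w}; counting standard monomials gives mu = 5. Corank 1: A-series; mu = 5 gives A_5.

Type A_5, Milnor number mu = 5.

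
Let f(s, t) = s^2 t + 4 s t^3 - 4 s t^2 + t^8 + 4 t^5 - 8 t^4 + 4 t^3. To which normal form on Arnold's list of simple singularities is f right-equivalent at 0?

The Hessian of f at 0 has rank 0. Corank 2; j^3 = t*(s - 2*t)^2 has shape L^2 M (L != M), so D-series; mu = 9 gives D_9.

D_9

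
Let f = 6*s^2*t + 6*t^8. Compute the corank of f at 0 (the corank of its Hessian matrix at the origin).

Hessian at 0 has rank 0.

2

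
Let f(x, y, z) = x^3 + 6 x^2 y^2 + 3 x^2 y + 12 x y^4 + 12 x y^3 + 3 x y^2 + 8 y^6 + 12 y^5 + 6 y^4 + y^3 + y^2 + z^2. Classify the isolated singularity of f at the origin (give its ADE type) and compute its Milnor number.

Type A_{2}, Milnor number mu = 2.

The Hessian of f at 0 has rank 2. Corank 1: A-series; mu = 2 gives A_2.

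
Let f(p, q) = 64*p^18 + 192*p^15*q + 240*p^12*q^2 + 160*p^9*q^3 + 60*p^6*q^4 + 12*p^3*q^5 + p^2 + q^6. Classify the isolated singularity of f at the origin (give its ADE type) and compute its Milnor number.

Type A_5, Milnor number mu = 5.

The Hessian of f at 0 has rank 1. Corank 1: A-series; mu = 5 gives A_5.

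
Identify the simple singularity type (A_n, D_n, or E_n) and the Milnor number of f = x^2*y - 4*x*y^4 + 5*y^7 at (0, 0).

Type D8, Milnor number mu = 8.

The Hessian of f at 0 is [[0, 0], [0, 0]] with rank 0, so corank 2. A Groebner basis of the Jacobian ideal J(f) in C{x,y} is {2*x^2/3 + x*y^3, -x*y/2 + y^4, x^3, x^2*y}; counting standard monomials gives mu = 8. Corank 2; j^3 = x^2*y has shape L^2 M (L != M), so D-series; mu = 8 gives D_8.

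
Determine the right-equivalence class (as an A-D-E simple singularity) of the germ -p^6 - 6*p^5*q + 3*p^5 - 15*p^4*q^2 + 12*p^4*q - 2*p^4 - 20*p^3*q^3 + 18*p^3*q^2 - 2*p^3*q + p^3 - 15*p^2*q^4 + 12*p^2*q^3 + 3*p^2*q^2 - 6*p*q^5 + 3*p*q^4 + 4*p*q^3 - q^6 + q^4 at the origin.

E6

The Hessian of f at 0 has rank 0. Corank 2; j^3 = p^3 is a perfect cube, so E-series; the 4-jet and mu = 6 give E_6.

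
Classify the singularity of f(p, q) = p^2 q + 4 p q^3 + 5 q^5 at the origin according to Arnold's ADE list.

The Hessian of f at 0 is [[0, 0], [0, 0]] with rank 0, so corank 2. A Groebner basis of the Jacobian ideal J(f) in C{p,q} is {p^3, p^2*q, -2*p^2 + p*q^2, p*q/2 + q^3}; counting standard monomials gives mu = 6. Corank 2; j^3 = p^2*q has shape L^2 M (L != M), so D-series; mu = 6 gives D_6.

D_{6}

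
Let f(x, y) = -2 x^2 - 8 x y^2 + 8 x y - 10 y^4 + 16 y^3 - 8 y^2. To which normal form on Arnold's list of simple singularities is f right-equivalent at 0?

A3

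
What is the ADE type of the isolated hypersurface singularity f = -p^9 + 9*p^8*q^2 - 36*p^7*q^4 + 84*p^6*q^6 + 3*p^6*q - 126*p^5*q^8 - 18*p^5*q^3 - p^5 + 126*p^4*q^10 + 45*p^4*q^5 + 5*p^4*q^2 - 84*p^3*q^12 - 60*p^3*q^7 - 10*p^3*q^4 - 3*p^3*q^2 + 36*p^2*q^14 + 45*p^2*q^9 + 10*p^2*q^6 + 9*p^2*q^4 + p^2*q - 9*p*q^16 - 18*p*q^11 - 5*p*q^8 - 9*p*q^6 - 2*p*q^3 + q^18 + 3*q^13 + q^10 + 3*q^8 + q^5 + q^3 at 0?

D4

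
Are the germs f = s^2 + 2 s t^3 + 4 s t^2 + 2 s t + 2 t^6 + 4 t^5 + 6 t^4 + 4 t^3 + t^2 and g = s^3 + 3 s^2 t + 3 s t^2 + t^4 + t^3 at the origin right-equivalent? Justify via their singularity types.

The Hessian of f at 0 has rank 1. Corank 1: A-series; mu = 5 gives A_5. The Hessian of g at 0 has rank 0. Corank 2; j^3 = (s + t)^3 is a perfect cube, so E-series; the 4-jet and mu = 6 give E_6. f is A_5 but g is E_6, hence not right-equivalent.

No.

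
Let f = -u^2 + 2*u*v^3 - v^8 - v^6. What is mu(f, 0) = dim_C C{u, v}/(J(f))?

The Hessian of f at 0 is [[-2, 0], [0, 0]] with rank 1, so corank 1. A Groebner basis of the Jacobian ideal J(f) in C{u,v} is {u^3, u^2*v, -u + v^3}; counting standard monomials gives mu = 7. Corank 1: A-series; mu = 7 gives A_7.

7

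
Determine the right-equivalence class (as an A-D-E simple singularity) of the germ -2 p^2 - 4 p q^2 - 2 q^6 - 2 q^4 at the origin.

A_{5}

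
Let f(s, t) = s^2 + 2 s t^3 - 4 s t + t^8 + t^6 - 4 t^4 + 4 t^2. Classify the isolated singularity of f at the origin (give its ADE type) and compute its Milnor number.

The Hessian of f at 0 has rank 1. Corank 1: A-series; mu = 7 gives A_7.

Type A_{7}, Milnor number mu = 7.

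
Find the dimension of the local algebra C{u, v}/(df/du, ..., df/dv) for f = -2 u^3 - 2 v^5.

8

The Hessian of f at 0 is [[0, 0], [0, 0]] with rank 0, so corank 2. A Groebner basis of the Jacobian ideal J(f) in C{u,v} is {v^4, u^2}; counting standard monomials gives mu = 8. Corank 2; j^3 = -2*u^3 is a perfect cube, so E-series; the 5-jet and mu = 8 give E_8.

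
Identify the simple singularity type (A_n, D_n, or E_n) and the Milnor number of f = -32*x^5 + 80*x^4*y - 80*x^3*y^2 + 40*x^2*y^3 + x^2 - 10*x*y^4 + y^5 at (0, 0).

Type A4, Milnor number mu = 4.

The Hessian of f at 0 has rank 1. Corank 1: A-series; mu = 4 gives A_4.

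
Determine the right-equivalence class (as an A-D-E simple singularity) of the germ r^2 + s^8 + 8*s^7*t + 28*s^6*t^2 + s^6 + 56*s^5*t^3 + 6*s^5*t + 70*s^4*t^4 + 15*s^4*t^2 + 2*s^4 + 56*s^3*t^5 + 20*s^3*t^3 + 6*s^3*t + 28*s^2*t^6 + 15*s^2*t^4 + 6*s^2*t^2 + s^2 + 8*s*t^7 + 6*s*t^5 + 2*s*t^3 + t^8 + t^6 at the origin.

A7

The Hessian of f at 0 has rank 2. Corank 1: A-series; mu = 7 gives A_7.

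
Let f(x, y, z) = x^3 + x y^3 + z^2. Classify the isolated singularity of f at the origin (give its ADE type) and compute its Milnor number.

Type E_{7}, Milnor number mu = 7.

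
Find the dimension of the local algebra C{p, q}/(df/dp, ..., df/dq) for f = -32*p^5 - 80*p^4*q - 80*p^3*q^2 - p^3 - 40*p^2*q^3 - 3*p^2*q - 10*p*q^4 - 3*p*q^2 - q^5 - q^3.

8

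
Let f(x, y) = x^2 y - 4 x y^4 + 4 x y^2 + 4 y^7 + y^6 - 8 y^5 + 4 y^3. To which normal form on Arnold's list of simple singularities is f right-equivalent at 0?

The Hessian of f at 0 is [[0, 0], [0, 0]] with rank 0, so corank 2. A Groebner basis of the Jacobian ideal J(f) in C{x,y} is {-x*y/2 + y^4 - y^2, x^3 + 4*x^2 + 16*x*y + 8*y^3 + 16*y^2, x^2*y - 4*x^2/3 - 16*x*y/3 - 4*y^3 - 16*y^2/3, x^2/3 + x*y^2 + 4*x*y/3 + 2*y^3 + 4*y^2/3}; counting standard monomials gives mu = 7. Corank 2; j^3 = y*(x + 2*y)^2 has shape L^2 M (L != M), so D-series; mu = 7 gives D_7.

D_{7}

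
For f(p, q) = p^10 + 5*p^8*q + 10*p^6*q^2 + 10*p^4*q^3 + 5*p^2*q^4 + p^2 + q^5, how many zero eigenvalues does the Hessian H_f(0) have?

1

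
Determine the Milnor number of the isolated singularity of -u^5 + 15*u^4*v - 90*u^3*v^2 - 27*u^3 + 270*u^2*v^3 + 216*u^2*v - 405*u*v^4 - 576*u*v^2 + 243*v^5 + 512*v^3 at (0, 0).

8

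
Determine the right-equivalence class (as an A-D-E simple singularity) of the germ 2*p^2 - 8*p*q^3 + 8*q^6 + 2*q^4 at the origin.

The Hessian of f at 0 has rank 1. Corank 1: A-series; mu = 3 gives A_3.

A_3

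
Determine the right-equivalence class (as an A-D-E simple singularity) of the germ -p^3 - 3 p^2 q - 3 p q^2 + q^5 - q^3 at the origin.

The Hessian of f at 0 has rank 0. Corank 2; j^3 = -(p + q)^3 is a perfect cube, so E-series; the 5-jet and mu = 8 give E_8.

E8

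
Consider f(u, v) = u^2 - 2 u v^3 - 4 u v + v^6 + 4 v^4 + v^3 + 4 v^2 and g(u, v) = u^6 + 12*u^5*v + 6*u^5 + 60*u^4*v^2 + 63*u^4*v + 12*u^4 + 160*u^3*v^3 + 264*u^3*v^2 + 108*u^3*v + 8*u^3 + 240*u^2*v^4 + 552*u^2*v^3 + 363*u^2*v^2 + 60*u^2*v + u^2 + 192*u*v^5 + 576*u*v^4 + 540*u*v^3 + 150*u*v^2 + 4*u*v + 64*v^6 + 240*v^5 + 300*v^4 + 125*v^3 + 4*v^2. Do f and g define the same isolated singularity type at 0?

Yes.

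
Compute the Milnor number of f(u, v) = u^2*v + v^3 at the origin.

The Hessian of f at 0 has rank 0. Corank 2; j^3 = v*(u^2 + v^2) splits into three distinct lines over C (the quadratic factor has nonzero discriminant), so D_4.

4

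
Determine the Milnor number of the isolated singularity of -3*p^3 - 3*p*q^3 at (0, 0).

The Hessian of f at 0 is [[0, 0], [0, 0]] with rank 0, so corank 2. A Groebner basis of the Jacobian ideal J(f) in C{p,q} is {p^3, p*q^2, 3*p^2 + q^3}; counting standard monomials gives mu = 7. Corank 2; j^3 = -3*p^3 is a perfect cube, so E-series; the 4-jet and mu = 7 give E_7.

7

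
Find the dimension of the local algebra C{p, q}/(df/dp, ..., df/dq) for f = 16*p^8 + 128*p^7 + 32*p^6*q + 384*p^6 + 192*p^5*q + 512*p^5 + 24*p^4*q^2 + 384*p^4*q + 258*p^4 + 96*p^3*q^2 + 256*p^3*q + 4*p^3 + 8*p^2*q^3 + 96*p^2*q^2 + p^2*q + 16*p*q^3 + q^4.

The Hessian of f at 0 has rank 0. Corank 2; j^3 = p^2*(4*p + q) has shape L^2 M (L != M), so D-series; mu = 5 gives D_5.

5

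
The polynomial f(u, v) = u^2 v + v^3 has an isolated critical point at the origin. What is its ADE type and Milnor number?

Type D_4, Milnor number mu = 4.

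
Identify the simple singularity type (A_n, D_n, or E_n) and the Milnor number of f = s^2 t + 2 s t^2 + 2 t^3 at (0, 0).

The Hessian of f at 0 has rank 0. Corank 2; j^3 = t*(s^2 + 2*s*t + 2*t^2) splits into three distinct lines over C (the quadratic factor has nonzero discriminant), so D_4.

Type D_4, Milnor number mu = 4.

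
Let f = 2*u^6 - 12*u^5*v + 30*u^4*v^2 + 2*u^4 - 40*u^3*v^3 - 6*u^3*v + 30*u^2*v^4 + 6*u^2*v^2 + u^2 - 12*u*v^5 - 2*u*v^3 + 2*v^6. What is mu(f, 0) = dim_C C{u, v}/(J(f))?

The Hessian of f at 0 is [[2, 0], [0, 0]] with rank 1, so corank 1. A Groebner basis of the Jacobian ideal J(f) in C{u,v} is {u*v^2, -u + v^3, u^2}; counting standard monomials gives mu = 5. Corank 1: A-series; mu = 5 gives A_5.

5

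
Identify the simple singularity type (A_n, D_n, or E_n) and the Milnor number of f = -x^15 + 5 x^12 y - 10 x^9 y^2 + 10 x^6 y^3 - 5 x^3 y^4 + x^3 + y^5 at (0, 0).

The Hessian of f at 0 is [[0, 0], [0, 0]] with rank 0, so corank 2. A Groebner basis of the Jacobian ideal J(f) in C{x,y} is {y^4, x^2}; counting standard monomials gives mu = 8. Corank 2; j^3 = x^3 is a perfect cube, so E-series; the 5-jet and mu = 8 give E_8.

Type E_{8}, Milnor number mu = 8.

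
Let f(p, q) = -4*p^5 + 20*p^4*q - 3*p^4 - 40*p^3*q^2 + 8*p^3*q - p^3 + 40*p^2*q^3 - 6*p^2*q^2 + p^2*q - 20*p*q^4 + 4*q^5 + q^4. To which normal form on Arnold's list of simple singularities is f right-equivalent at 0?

D_5

The Hessian of f at 0 is [[0, 0], [0, 0]] with rank 0, so corank 2. A Groebner basis of the Jacobian ideal J(f) in C{p,q} is {p*q^2, p*q/6 + q^3, p^2 - 2*p*q/3}; counting standard monomials gives mu = 5. Corank 2; j^3 = -p^2*(p - q) has shape L^2 M (L != M), so D-series; mu = 5 gives D_5.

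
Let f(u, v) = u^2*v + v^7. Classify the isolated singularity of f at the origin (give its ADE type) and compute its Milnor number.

Type D8, Milnor number mu = 8.

The Hessian of f at 0 has rank 0. Corank 2; j^3 = u^2*v has shape L^2 M (L != M), so D-series; mu = 8 gives D_8.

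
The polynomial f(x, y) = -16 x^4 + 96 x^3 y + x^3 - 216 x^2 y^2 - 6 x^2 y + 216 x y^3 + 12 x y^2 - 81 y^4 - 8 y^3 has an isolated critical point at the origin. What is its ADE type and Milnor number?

The Hessian of f at 0 is [[0, 0], [0, 0]] with rank 0, so corank 2. A Groebner basis of the Jacobian ideal J(f) in C{x,y} is {y^4, x*y^2 - 11*y^3/6, x^2 - 4*x*y + 4*y^2}; counting standard monomials gives mu = 6. Corank 2; j^3 = (x - 2*y)^3 is a perfect cube, so E-series; the 4-jet and mu = 6 give E_6.

Type E6, Milnor number mu = 6.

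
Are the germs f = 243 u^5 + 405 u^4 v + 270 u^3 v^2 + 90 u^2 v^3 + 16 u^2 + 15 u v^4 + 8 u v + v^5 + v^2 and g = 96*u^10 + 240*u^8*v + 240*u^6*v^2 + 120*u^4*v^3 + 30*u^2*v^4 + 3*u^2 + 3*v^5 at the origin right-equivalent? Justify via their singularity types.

Yes.

The Hessian of f at 0 is [[32, 8], [8, 2]] with rank 1, so corank 1. A Groebner basis of the Jacobian ideal J(f) in C{u,v} is {v^4, u + v/4}; counting standard monomials gives mu = 4. Corank 1: A-series; mu = 4 gives A_4. The Hessian of g at 0 is [[6, 0], [0, 0]] with rank 1, so corank 1. A Groebner basis of the Jacobian ideal J(g) in C{u,v} is {v^4, u}; counting standard monomials gives mu = 4. Corank 1: A-series; mu = 4 gives A_4. Both have type A_4, hence right-equivalent.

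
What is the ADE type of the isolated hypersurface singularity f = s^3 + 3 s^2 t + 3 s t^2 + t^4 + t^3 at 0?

E6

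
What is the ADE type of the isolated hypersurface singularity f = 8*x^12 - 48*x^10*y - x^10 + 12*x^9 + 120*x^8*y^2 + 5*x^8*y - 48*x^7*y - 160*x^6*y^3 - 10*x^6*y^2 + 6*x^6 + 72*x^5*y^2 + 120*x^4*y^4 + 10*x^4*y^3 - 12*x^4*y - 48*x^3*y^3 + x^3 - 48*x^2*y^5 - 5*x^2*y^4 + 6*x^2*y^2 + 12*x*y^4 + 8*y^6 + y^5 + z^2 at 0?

E_{8}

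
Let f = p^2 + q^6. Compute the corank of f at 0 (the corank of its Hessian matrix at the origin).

1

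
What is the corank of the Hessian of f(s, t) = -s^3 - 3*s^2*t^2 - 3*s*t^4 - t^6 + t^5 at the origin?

Hessian at 0 has rank 0.

2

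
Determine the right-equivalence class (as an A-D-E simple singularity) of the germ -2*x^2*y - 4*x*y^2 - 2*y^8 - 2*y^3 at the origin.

D_9

The Hessian of f at 0 has rank 0. Corank 2; j^3 = -2*y*(x + y)^2 has shape L^2 M (L != M), so D-series; mu = 9 gives D_9.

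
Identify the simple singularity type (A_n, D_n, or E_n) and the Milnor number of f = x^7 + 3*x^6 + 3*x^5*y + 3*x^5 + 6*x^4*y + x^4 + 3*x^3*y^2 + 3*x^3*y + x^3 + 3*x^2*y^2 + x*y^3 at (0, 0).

Type E7, Milnor number mu = 7.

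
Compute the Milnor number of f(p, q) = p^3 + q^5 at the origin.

8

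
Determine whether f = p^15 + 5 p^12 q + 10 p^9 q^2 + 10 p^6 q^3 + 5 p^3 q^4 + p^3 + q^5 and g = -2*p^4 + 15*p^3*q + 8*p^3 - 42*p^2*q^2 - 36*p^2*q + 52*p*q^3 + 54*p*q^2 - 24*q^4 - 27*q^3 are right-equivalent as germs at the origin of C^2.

The Hessian of f at 0 has rank 0. Corank 2; j^3 = p^3 is a perfect cube, so E-series; the 5-jet and mu = 8 give E_8. The Hessian of g at 0 has rank 0. Corank 2; j^3 = (2*p - 3*q)^3 is a perfect cube, so E-series; the 4-jet and mu = 7 give E_7. f is E_8 but g is E_7, hence not right-equivalent.

No.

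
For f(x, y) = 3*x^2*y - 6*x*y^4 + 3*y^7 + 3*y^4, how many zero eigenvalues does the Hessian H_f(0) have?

2

Hessian at 0 has rank 0.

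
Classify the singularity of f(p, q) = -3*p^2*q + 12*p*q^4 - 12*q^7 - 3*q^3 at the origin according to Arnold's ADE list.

D4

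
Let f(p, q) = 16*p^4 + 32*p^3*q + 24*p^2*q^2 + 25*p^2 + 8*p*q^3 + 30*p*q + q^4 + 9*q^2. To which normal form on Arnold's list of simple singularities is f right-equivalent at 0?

A_3

The Hessian of f at 0 has rank 1. Corank 1: A-series; mu = 3 gives A_3.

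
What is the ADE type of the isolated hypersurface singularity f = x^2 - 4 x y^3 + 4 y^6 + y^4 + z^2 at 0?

The Hessian of f at 0 is [[2, 0, 0], [0, 0, 0], [0, 0, 2]] with rank 2, so corank 1. A Groebner basis of the Jacobian ideal J(f) in C{x,y,z} is {y^3, x, z}; counting standard monomials gives mu = 3. Corank 1: A-series; mu = 3 gives A_3.

A3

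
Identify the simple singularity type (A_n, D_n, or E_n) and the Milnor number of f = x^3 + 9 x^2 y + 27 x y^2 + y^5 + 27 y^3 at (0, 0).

The Hessian of f at 0 has rank 0. Corank 2; j^3 = (x + 3*y)^3 is a perfect cube, so E-series; the 5-jet and mu = 8 give E_8.

Type E_8, Milnor number mu = 8.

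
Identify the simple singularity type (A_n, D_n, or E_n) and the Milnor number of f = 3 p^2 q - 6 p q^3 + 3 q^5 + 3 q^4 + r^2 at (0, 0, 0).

Type D_5, Milnor number mu = 5.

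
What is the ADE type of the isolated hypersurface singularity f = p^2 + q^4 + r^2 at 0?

A_3

The Hessian of f at 0 is [[2, 0, 0], [0, 0, 0], [0, 0, 2]] with rank 2, so corank 1. A Groebner basis of the Jacobian ideal J(f) in C{p,q,r} is {q^3, p, r}; counting standard monomials gives mu = 3. Corank 1: A-series; mu = 3 gives A_3.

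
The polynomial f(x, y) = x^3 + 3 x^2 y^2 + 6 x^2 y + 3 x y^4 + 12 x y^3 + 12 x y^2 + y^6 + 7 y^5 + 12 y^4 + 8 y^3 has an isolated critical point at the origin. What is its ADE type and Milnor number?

The Hessian of f at 0 is [[0, 0], [0, 0]] with rank 0, so corank 2. A Groebner basis of the Jacobian ideal J(f) in C{x,y} is {y^4, x^3 + 6*x^2*y - 6*x^2 - 24*x*y - 16*y^3 - 24*y^2, x^2/2 + x*y^2 + 2*x*y + 2*y^3 + 2*y^2}; counting standard monomials gives mu = 8. Corank 2; j^3 = (x + 2*y)^3 is a perfect cube, so E-series; the 5-jet and mu = 8 give E_8.

Type E_{8}, Milnor number mu = 8.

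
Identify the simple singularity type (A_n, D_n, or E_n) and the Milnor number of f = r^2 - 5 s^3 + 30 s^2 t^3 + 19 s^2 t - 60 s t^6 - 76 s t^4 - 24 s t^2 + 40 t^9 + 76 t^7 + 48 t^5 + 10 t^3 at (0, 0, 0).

Type D4, Milnor number mu = 4.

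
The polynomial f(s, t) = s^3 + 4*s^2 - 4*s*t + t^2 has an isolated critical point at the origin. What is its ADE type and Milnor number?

Type A_{2}, Milnor number mu = 2.

The Hessian of f at 0 has rank 1. Corank 1: A-series; mu = 2 gives A_2.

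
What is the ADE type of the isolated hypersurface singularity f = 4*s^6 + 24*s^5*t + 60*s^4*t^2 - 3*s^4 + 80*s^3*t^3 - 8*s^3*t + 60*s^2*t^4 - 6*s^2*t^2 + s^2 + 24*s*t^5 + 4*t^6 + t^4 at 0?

The Hessian of f at 0 is [[2, 0], [0, 0]] with rank 1, so corank 1. A Groebner basis of the Jacobian ideal J(f) in C{s,t} is {t^3, s}; counting standard monomials gives mu = 3. Corank 1: A-series; mu = 3 gives A_3.

A3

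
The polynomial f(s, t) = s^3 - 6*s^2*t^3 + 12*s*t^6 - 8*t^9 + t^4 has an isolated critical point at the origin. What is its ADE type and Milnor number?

The Hessian of f at 0 is [[0, 0], [0, 0]] with rank 0, so corank 2. A Groebner basis of the Jacobian ideal J(f) in C{s,t} is {t^3, s^2}; counting standard monomials gives mu = 6. Corank 2; j^3 = s^3 is a perfect cube, so E-series; the 4-jet and mu = 6 give E_6.

Type E_{6}, Milnor number mu = 6.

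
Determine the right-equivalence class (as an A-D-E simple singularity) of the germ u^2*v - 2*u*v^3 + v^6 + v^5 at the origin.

The Hessian of f at 0 is [[0, 0], [0, 0]] with rank 0, so corank 2. A Groebner basis of the Jacobian ideal J(f) in C{u,v} is {u^3, u^2*v + u^2/6 - u*v^2/6, -u*v + v^3}; counting standard monomials gives mu = 7. Corank 2; j^3 = u^2*v has shape L^2 M (L != M), so D-series; mu = 7 gives D_7.

D7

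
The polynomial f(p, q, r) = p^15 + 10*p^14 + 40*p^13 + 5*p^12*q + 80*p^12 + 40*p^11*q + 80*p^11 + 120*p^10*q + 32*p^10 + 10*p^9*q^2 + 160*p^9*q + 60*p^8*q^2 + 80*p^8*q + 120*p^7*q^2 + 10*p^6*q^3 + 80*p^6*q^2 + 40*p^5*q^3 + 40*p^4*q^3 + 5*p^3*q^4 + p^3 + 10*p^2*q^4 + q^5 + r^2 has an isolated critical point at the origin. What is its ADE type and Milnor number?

The Hessian of f at 0 is [[0, 0, 0], [0, 0, 0], [0, 0, 2]] with rank 1, so corank 2. A Groebner basis of the Jacobian ideal J(f) in C{p,q,r} is {q^4, p^2, r}; counting standard monomials gives mu = 8. Corank 2; j^3 = p^3 is a perfect cube, so E-series; the 5-jet and mu = 8 give E_8.

Type E_{8}, Milnor number mu = 8.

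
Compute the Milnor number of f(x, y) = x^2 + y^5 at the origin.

The Hessian of f at 0 has rank 1. Corank 1: A-series; mu = 4 gives A_4.

4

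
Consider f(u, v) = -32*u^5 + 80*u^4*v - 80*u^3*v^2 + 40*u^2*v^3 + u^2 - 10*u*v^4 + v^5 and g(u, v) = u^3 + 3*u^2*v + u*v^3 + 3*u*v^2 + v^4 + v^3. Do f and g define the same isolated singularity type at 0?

The Hessian of f at 0 has rank 1. Corank 1: A-series; mu = 4 gives A_4. The Hessian of g at 0 has rank 0. Corank 2; j^3 = (u + v)^3 is a perfect cube, so E-series; the 4-jet and mu = 7 give E_7. f is A_4 but g is E_7, hence not right-equivalent.

No.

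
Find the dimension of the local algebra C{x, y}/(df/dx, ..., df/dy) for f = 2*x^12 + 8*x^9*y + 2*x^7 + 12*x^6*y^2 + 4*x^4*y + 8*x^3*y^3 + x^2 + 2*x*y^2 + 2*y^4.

The Hessian of f at 0 is [[2, 0], [0, 0]] with rank 1, so corank 1. A Groebner basis of the Jacobian ideal J(f) in C{x,y} is {x^2, x*y, x + y^2}; counting standard monomials gives mu = 3. Corank 1: A-series; mu = 3 gives A_3.

3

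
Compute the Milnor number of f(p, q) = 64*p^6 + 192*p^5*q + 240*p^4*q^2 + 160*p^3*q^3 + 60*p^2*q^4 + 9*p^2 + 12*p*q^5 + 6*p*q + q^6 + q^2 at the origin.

5

The Hessian of f at 0 has rank 1. Corank 1: A-series; mu = 5 gives A_5.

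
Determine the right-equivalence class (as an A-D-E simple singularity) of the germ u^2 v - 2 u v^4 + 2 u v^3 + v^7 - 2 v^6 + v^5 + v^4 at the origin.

D_5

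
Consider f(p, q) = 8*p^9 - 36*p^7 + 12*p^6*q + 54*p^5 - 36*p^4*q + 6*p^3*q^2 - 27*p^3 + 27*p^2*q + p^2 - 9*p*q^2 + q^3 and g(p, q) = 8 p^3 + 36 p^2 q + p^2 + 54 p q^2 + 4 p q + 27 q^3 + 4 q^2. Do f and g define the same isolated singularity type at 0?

Yes.

The Hessian of f at 0 is [[2, 0], [0, 0]] with rank 1, so corank 1. A Groebner basis of the Jacobian ideal J(f) in C{p,q} is {q^2, p}; counting standard monomials gives mu = 2. Corank 1: A-series; mu = 2 gives A_2. The Hessian of g at 0 is [[2, 4], [4, 8]] with rank 1, so corank 1. A Groebner basis of the Jacobian ideal J(g) in C{p,q} is {q^2, p + 2*q}; counting standard monomials gives mu = 2. Corank 1: A-series; mu = 2 gives A_2. Both have type A_2, hence right-equivalent.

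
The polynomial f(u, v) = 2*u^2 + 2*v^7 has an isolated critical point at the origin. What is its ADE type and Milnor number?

The Hessian of f at 0 has rank 1. Corank 1: A-series; mu = 6 gives A_6.

Type A_{6}, Milnor number mu = 6.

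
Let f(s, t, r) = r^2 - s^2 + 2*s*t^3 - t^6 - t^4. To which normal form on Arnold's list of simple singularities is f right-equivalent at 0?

A_3

The Hessian of f at 0 is [[-2, 0, 0], [0, 0, 0], [0, 0, 2]] with rank 2, so corank 1. A Groebner basis of the Jacobian ideal J(f) in C{s,t,r} is {t^3, s, r}; counting standard monomials gives mu = 3. Corank 1: A-series; mu = 3 gives A_3.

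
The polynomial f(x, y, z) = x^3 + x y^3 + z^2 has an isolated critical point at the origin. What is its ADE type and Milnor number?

Type E7, Milnor number mu = 7.

The Hessian of f at 0 has rank 1. Corank 2; j^3 = x^3 is a perfect cube, so E-series; the 4-jet and mu = 7 give E_7.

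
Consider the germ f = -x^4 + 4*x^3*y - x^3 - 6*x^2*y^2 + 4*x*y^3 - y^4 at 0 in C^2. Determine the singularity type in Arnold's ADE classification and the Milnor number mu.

The Hessian of f at 0 is [[0, 0], [0, 0]] with rank 0, so corank 2. A Groebner basis of the Jacobian ideal J(f) in C{x,y} is {y^4, x*y^2 - y^3/3, x^2}; counting standard monomials gives mu = 6. Corank 2; j^3 = -x^3 is a perfect cube, so E-series; the 4-jet and mu = 6 give E_6.

Type E_6, Milnor number mu = 6.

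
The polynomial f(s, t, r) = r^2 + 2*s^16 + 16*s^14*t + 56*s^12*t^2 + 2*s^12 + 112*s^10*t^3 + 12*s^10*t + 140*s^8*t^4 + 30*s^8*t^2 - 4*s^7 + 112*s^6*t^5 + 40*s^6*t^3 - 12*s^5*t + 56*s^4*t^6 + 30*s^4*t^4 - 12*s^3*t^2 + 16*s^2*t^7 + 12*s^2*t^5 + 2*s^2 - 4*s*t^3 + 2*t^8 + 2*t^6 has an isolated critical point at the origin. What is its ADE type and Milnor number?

The Hessian of f at 0 has rank 2. Corank 1: A-series; mu = 7 gives A_7.

Type A_{7}, Milnor number mu = 7.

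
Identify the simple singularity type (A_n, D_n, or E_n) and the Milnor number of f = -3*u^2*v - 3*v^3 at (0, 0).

Type D4, Milnor number mu = 4.

The Hessian of f at 0 is [[0, 0], [0, 0]] with rank 0, so corank 2. A Groebner basis of the Jacobian ideal J(f) in C{u,v} is {v^3, u^2 + 3*v^2, u*v}; counting standard monomials gives mu = 4. Corank 2; j^3 = -3*v*(u^2 + v^2) splits into three distinct lines over C (the quadratic factor has nonzero discriminant), so D_4.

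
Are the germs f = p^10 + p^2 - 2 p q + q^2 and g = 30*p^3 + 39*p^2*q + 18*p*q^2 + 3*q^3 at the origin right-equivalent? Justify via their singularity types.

The Hessian of f at 0 is [[2, -2], [-2, 2]] with rank 1, so corank 1. A Groebner basis of the Jacobian ideal J(f) in C{p,q} is {q^9, p - q}; counting standard monomials gives mu = 9. Corank 1: A-series; mu = 9 gives A_9. The Hessian of g at 0 is [[0, 0], [0, 0]] with rank 0, so corank 2. A Groebner basis of the Jacobian ideal J(g) in C{p,q} is {q^3, p^2 - 3*q^2/11, p*q + 6*q^2/11}; counting standard monomials gives mu = 4. Corank 2; j^3 = 3*(2*p + q)*(5*p^2 + 4*p*q + q^2) splits into three distinct lines over C (the quadratic factor has nonzero discriminant), so D_4. f is A_9 but g is D_4, hence not right-equivalent.

No.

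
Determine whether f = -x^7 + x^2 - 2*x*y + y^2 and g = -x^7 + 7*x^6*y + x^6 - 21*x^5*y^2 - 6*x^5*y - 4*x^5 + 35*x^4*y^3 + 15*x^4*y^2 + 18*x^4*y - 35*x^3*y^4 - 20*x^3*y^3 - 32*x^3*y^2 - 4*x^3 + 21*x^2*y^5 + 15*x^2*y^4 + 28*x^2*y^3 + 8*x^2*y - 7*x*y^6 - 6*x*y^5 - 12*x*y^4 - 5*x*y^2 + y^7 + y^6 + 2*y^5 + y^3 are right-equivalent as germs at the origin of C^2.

The Hessian of f at 0 has rank 1. Corank 1: A-series; mu = 6 gives A_6. The Hessian of g at 0 has rank 0. Corank 2; j^3 = -(x - y)*(2*x - y)^2 has shape L^2 M (L != M), so D-series; mu = 7 gives D_7. f is A_6 but g is D_7, hence not right-equivalent.

No.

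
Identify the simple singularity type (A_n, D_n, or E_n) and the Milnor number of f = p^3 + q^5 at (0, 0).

Type E_8, Milnor number mu = 8.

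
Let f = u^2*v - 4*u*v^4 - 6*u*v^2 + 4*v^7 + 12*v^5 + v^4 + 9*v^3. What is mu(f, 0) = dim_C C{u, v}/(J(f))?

The Hessian of f at 0 is [[0, 0], [0, 0]] with rank 0, so corank 2. A Groebner basis of the Jacobian ideal J(f) in C{u,v} is {u^3 + 27*u^2/4 - 243*v^2/4, u^2/4 + v^3 - 9*v^2/4, u*v - 3*v^2}; counting standard monomials gives mu = 5. Corank 2; j^3 = v*(u - 3*v)^2 has shape L^2 M (L != M), so D-series; mu = 5 gives D_5.

5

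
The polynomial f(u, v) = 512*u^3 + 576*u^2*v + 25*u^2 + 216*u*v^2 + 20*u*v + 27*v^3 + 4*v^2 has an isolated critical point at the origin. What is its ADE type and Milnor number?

Type A_{2}, Milnor number mu = 2.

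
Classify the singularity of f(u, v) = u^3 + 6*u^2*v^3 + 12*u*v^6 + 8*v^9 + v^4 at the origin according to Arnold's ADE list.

E_6

The Hessian of f at 0 is [[0, 0], [0, 0]] with rank 0, so corank 2. A Groebner basis of the Jacobian ideal J(f) in C{u,v} is {v^3, u^2}; counting standard monomials gives mu = 6. Corank 2; j^3 = u^3 is a perfect cube, so E-series; the 4-jet and mu = 6 give E_6.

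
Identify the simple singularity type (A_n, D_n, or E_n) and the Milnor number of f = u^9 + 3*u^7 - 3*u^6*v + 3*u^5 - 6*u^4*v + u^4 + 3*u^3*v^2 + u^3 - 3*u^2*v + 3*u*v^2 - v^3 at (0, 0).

The Hessian of f at 0 is [[0, 0], [0, 0]] with rank 0, so corank 2. A Groebner basis of the Jacobian ideal J(f) in C{u,v} is {v^4, u*v^2 - 2*v^3/3, u^2 - 2*u*v + v^2}; counting standard monomials gives mu = 6. Corank 2; j^3 = (u - v)^3 is a perfect cube, so E-series; the 4-jet and mu = 6 give E_6.

Type E_{6}, Milnor number mu = 6.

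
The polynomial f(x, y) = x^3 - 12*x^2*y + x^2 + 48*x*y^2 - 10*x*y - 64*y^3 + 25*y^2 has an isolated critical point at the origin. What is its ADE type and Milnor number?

The Hessian of f at 0 is [[2, -10], [-10, 50]] with rank 1, so corank 1. A Groebner basis of the Jacobian ideal J(f) in C{x,y} is {y^2, x - 5*y}; counting standard monomials gives mu = 2. Corank 1: A-series; mu = 2 gives A_2.

Type A_2, Milnor number mu = 2.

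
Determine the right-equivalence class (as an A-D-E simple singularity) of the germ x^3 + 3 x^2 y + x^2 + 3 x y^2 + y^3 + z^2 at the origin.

A_{2}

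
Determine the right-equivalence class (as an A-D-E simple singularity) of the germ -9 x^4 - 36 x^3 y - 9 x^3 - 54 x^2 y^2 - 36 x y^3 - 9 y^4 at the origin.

E6

The Hessian of f at 0 is [[0, 0], [0, 0]] with rank 0, so corank 2. A Groebner basis of the Jacobian ideal J(f) in C{x,y} is {y^4, x*y^2 + y^3/3, x^2}; counting standard monomials gives mu = 6. Corank 2; j^3 = -9*x^3 is a perfect cube, so E-series; the 4-jet and mu = 6 give E_6.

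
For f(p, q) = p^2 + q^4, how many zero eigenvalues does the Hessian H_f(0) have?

1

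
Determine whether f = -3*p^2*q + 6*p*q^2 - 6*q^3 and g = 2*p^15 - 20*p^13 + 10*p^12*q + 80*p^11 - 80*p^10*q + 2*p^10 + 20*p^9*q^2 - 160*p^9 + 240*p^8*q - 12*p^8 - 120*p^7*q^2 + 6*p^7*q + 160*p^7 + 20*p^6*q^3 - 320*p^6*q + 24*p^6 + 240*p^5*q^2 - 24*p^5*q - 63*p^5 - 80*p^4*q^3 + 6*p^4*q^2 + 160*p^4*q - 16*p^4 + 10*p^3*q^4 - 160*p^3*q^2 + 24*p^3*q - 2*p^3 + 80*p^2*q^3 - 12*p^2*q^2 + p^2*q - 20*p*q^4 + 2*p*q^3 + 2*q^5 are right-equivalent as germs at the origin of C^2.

The Hessian of f at 0 has rank 0. Corank 2; j^3 = -3*q*(p^2 - 2*p*q + 2*q^2) splits into three distinct lines over C (the quadratic factor has nonzero discriminant), so D_4. The Hessian of g at 0 has rank 0. Corank 2; j^3 = -p^2*(2*p - q) has shape L^2 M (L != M), so D-series; mu = 6 gives D_6. f is D_4 but g is D_6, hence not right-equivalent.

No.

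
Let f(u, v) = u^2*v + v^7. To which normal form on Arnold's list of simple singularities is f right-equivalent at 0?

D_8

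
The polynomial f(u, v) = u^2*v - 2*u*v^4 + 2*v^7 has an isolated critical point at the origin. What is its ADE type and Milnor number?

The Hessian of f at 0 has rank 0. Corank 2; j^3 = u^2*v has shape L^2 M (L != M), so D-series; mu = 8 gives D_8.

Type D_{8}, Milnor number mu = 8.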